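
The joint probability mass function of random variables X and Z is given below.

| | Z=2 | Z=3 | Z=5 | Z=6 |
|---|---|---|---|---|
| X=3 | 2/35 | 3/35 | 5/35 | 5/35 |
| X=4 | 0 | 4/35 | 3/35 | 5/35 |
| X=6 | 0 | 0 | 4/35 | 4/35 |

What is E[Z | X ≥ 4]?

P(X ≥ 4) = 4/7.
Σ Z·P over the event = 3·(4/35) + 5·(3/35) + 6·(5/35) + 5·(4/35) + 6·(4/35) = 101/35.
E[Z | X ≥ 4] = (101/35) / (4/7) = 101/20.

101/20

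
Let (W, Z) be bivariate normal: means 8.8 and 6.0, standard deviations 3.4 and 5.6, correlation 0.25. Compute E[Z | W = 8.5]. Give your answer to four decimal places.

5.8765

E[Z | W=x] = μ_Z + ρ(σ_Z/σ_W)(x − μ_W) for jointly normal variables.
E[Z | W=8.5] = 6.0 + (0.25)·(5.6/3.4)·(8.5 − (8.8)) = 6.0 + (0.41176)·(-0.3) = 5.8765.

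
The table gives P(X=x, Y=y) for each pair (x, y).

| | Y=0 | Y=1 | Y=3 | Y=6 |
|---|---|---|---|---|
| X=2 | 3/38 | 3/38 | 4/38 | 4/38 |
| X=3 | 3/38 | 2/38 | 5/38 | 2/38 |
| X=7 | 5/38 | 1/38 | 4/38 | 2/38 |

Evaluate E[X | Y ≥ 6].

7/2

P(Y ≥ 6) = 4/19.
Σ X·P over the event = 2·(4/38) + 3·(2/38) + 7·(2/38) = 14/19.
E[X | Y ≥ 6] = (14/19) / (4/19) = 7/2.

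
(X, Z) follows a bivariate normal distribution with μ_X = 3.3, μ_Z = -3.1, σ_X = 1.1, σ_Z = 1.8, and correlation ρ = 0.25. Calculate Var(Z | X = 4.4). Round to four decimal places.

For a bivariate normal, Var(Z | X=x) = σ_Z²(1 − ρ²).
Var(Z | X=4.4) = (1.8)²·(1 − (0.25)²) = 3.24·0.9375 = 3.0375.

3.0375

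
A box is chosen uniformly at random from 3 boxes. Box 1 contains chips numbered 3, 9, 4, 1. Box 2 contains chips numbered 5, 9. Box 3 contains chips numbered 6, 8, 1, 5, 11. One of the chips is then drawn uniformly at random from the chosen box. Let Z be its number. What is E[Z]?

E[Z | box 1] = (3+9+4+1)/4 = 17/4.
E[Z | box 2] = (5+9)/2 = 7.
E[Z | box 3] = (6+8+1+5+11)/5 = 31/5.
By the law of total expectation,
E[Z] = (1/3)·(17/4) + (1/3)·(7) + (1/3)·(31/5) = 349/60.

349/60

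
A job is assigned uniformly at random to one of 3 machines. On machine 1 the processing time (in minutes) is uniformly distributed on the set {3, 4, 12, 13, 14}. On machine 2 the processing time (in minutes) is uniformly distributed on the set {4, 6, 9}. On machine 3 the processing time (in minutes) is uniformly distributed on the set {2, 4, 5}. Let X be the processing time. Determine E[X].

E[X | machine 1] = (3+4+12+13+14)/5 = 46/5.
E[X | machine 2] = (4+6+9)/3 = 19/3.
E[X | machine 3] = (2+4+5)/3 = 11/3.
By the law of total expectation,
E[X] = (1/3)·(46/5) + (1/3)·(19/3) + (1/3)·(11/3) = 32/5.

32/5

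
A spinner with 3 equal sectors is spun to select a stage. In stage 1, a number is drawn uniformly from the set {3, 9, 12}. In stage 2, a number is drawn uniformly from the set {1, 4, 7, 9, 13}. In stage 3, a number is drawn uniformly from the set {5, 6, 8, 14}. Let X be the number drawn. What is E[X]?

461/60

E[X | stage 1] = (3+9+12)/3 = 8.
E[X | stage 2] = (1+4+7+9+13)/5 = 34/5.
E[X | stage 3] = (5+6+8+14)/4 = 33/4.
By the law of total expectation,
E[X] = (1/3)·(8) + (1/3)·(34/5) + (1/3)·(33/4) = 461/60.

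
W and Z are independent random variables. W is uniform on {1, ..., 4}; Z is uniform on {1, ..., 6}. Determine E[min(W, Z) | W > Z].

5/3

P(W > Z) = 1/4.
Summing min(W,Z)·P(x,y) over outcomes with W > Z gives 5/12.
E[min(W, Z) | W > Z] = (5/12) / (1/4) = 5/3.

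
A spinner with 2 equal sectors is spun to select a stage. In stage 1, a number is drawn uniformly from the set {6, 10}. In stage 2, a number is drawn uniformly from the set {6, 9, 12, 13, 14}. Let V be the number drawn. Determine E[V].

E[V | stage 1] = (6+10)/2 = 8.
E[V | stage 2] = (6+9+12+13+14)/5 = 54/5.
E[V] = (1/2)·(8) + (1/2)·(54/5) = 47/5.

47/5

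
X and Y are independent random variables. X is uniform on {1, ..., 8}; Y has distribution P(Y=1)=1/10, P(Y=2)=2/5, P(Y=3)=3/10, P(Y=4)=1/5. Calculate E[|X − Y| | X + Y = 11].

21/5

P(X + Y = 11) = 1/16.
Summing |X−Y|·P(x,y) over outcomes with X + Y = 11 gives 21/80.
E[|X − Y| | X + Y = 11] = (21/80) / (1/16) = 21/5.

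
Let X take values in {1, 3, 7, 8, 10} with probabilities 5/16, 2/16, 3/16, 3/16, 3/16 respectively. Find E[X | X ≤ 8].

56/13

P(X ≤ 8) = 13/16.
Σ over the event: 1·5/16 + 3·1/8 + 7·3/16 + 8·3/16 = 7/2.
E[X | X ≤ 8] = (7/2) / (13/16) = 56/13.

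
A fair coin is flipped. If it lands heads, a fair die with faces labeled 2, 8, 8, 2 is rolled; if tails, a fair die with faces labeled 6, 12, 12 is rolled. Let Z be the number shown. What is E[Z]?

15/2

E[Z | heads] = (2+8+8+2)/4 = 5.
E[Z | tails] = (6+12+12)/3 = 10.
By the law of total expectation,
E[Z] = (1/2)·(5) + (1/2)·(10) = 15/2.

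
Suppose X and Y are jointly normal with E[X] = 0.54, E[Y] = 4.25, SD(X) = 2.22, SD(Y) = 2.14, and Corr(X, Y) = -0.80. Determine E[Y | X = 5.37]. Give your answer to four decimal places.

The regression of Y on X has slope ρ·σ_Y/σ_X and passes through (μ_X, μ_Y).
E[Y | X=5.37] = 4.25 + (-0.80)·(2.14/2.22)·(5.37 − (0.54)) = 4.25 + (-0.77117)·(4.83) = 0.5252.

0.5252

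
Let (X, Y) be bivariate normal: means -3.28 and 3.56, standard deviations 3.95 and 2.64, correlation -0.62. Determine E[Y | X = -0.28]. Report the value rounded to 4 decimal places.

2.3169

For a bivariate normal, E[Y | X=x] = μ_Y + ρ·(σ_Y/σ_X)·(x − μ_X).
E[Y | X=-0.28] = 3.56 + (-0.62)·(2.64/3.95)·(-0.28 − (-3.28)) = 3.56 + (-0.41438)·(3) = 2.3169.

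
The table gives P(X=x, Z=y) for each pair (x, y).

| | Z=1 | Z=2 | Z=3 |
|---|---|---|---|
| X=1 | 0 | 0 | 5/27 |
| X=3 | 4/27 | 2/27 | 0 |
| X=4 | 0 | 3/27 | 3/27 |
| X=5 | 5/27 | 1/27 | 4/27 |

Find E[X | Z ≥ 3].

37/12

P(Z ≥ 3) = 4/9.
Σ X·P over the event = 1·(5/27) + 4·(3/27) + 5·(4/27) = 37/27.
E[X | Z ≥ 3] = (37/27) / (4/9) = 37/12.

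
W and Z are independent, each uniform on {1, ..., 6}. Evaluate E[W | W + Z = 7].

P(W + Z = 7) = 1/6.
Summing W·P(x,y) over outcomes with W + Z = 7 gives 7/12.
E[W | W + Z = 7] = (7/12) / (1/6) = 7/2.

7/2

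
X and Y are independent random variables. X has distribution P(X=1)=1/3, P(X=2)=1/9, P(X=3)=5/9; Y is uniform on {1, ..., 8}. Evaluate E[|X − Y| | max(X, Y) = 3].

22/19

P(max(X, Y) = 3) = 19/72.
Summing |X−Y|·P(x,y) over outcomes with max(X, Y) = 3 gives 11/36.
E[|X − Y| | max(X, Y) = 3] = (11/36) / (19/72) = 22/19.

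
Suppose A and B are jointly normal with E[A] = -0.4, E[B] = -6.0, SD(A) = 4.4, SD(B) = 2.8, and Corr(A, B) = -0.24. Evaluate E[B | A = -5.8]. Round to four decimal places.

The regression of B on A has slope ρ·σ_B/σ_A and passes through (μ_A, μ_B).
E[B | A=-5.8] = -6.0 + (-0.24)·(2.8/4.4)·(-5.8 − (-0.4)) = -6.0 + (-0.15273)·(-5.4) = -5.1753.

-5.1753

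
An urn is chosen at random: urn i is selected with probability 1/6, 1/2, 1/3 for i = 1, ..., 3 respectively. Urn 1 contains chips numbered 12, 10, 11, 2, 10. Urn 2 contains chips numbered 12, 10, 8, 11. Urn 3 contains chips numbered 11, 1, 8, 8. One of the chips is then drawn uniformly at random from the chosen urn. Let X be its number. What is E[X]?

E[X | urn 1] = (12+10+11+2+10)/5 = 9.
E[X | urn 2] = (12+10+8+11)/4 = 41/4.
E[X | urn 3] = (11+1+8+8)/4 = 7.
E[X] = (1/6)·(9) + (1/2)·(41/4) + (1/3)·(7) = 215/24.

215/24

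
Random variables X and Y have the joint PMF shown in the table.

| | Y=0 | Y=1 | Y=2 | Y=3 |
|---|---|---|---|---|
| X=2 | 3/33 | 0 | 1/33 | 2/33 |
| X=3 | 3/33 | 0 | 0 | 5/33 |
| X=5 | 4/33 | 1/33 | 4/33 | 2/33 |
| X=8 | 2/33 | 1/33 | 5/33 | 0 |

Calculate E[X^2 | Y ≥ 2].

P(Y ≥ 2) = 19/33.
Σ X^2·P over the event = 4·(1/33) + 4·(2/33) + 9·(5/33) + 25·(4/33) + 25·(2/33) + 64·(5/33) = 527/33.
E[X^2 | Y ≥ 2] = (527/33) / (19/33) = 527/19.

527/19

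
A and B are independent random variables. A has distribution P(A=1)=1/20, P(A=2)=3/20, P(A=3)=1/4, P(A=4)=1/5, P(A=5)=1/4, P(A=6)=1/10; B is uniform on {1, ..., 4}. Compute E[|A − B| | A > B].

120/53

P(A > B) = 53/80.
Summing |A−B|·P(x,y) over outcomes with A > B gives 3/2.
E[|A − B| | A > B] = (3/2) / (53/80) = 120/53.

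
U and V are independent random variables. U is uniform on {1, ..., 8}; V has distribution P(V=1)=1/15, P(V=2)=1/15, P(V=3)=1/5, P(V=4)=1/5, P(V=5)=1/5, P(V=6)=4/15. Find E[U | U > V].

P(U > V) = 19/40.
Summing U·P(x,y) over outcomes with U > V gives 359/120.
E[U | U > V] = (359/120) / (19/40) = 359/57.

359/57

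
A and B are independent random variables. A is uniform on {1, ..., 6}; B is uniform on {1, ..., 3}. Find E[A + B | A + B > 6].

P(A + B > 6) = 1/3.
Summing (A+B)·P(x,y) over outcomes with A + B > 6 gives 23/9.
E[A + B | A + B > 6] = (23/9) / (1/3) = 23/3.

23/3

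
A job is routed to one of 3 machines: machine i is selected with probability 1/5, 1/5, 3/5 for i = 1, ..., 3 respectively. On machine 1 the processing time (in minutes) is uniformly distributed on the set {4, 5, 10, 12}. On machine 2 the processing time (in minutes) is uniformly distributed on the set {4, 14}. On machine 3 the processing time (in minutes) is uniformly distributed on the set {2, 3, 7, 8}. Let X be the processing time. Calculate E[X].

127/20

E[X | machine 1] = (4+5+10+12)/4 = 31/4.
E[X | machine 2] = (4+14)/2 = 9.
E[X | machine 3] = (2+3+7+8)/4 = 5.
E[X] = (1/5)·(31/4) + (1/5)·(9) + (3/5)·(5) = 127/20.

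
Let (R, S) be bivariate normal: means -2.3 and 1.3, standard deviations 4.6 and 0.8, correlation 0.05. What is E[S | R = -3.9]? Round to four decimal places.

E[S | R=x] = μ_S + ρ(σ_S/σ_R)(x − μ_R) for jointly normal variables.
E[S | R=-3.9] = 1.3 + (0.05)·(0.8/4.6)·(-3.9 − (-2.3)) = 1.3 + (0.0086957)·(-1.6) = 1.2861.

1.2861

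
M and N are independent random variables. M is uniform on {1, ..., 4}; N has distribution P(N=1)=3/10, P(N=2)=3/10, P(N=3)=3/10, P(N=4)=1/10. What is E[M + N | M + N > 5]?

13/2

P(M + N > 5) = 3/10.
Summing (M+N)·P(x,y) over outcomes with M + N > 5 gives 39/20.
E[M + N | M + N > 5] = (39/20) / (3/10) = 13/2.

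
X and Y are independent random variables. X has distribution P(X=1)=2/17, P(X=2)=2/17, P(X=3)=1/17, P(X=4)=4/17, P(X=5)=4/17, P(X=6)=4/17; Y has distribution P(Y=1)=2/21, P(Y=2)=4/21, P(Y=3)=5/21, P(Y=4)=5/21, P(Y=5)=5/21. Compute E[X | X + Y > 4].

1397/321

P(X + Y > 4) = 107/119.
Summing X·P(x,y) over outcomes with X + Y > 4 gives 1397/357.
E[X | X + Y > 4] = (1397/357) / (107/119) = 1397/321.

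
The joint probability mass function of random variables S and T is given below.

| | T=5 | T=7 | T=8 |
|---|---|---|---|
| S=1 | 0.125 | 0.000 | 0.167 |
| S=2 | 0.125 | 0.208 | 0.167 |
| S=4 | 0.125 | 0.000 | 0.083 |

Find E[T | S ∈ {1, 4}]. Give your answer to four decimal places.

P(S ∈ {1, 4}) = 0.500.
Σ T·P over the event = 5·(0.125) + 8·(0.167) + 5·(0.125) + 8·(0.083) = 3.250.
E[T | S ∈ {1, 4}] = (3.250) / (0.500) = 6.5000.

6.5000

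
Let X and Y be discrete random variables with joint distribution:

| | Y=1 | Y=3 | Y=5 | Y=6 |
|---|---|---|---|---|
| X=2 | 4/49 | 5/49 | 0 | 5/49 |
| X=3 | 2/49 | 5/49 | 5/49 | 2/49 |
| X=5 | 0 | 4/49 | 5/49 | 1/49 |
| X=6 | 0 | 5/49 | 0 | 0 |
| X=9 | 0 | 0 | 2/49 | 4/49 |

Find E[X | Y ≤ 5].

147/37

P(Y ≤ 5) = 37/49.
Summing X·P(X=x,Y=y) over the conditioning event gives 3.
E[X | Y ≤ 5] = (3) / (37/49) = 147/37.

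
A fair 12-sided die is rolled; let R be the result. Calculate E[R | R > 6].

19/2

Given R > 6, R is equally likely to be any of {7, 8, 9, 10, 11, 12}.
E[R | R > 6] = (7 + 8 + 9 + 10 + 11 + 12) / 6 = 19/2.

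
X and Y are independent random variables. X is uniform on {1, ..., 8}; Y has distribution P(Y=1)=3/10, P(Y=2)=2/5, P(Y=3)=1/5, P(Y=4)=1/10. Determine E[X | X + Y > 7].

211/31

P(X + Y > 7) = 31/80.
Summing X·P(x,y) over outcomes with X + Y > 7 gives 211/80.
E[X | X + Y > 7] = (211/80) / (31/80) = 211/31.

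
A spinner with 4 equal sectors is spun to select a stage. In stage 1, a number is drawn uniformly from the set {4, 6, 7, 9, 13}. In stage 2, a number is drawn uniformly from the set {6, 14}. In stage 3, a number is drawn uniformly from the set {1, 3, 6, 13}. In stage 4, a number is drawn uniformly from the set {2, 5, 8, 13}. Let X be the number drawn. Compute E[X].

E[X | stage 1] = (4+6+7+9+13)/5 = 39/5.
E[X | stage 2] = (6+14)/2 = 10.
E[X | stage 3] = (1+3+6+13)/4 = 23/4.
E[X | stage 4] = (2+5+8+13)/4 = 7.
E[X] = (1/4)·(39/5) + (1/4)·(10) + (1/4)·(23/4) + (1/4)·(7) = 611/80.

611/80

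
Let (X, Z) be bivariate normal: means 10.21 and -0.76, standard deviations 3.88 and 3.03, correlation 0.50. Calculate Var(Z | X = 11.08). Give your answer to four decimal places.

6.8857

The conditional variance in a bivariate normal is σ_Z²(1 − ρ²), independent of x.
Var(Z | X=11.08) = (3.03)²·(1 − (0.50)²) = 9.1809·0.75 = 6.8857.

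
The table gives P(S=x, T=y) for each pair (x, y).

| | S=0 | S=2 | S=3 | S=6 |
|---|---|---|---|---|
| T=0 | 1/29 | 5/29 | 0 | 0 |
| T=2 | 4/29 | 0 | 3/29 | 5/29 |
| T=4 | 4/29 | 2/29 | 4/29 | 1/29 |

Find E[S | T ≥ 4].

2

P(T ≥ 4) = 11/29.
Σ S·P over the event = 0·(4/29) + 2·(2/29) + 3·(4/29) + 6·(1/29) = 22/29.
E[S | T ≥ 4] = (22/29) / (11/29) = 2.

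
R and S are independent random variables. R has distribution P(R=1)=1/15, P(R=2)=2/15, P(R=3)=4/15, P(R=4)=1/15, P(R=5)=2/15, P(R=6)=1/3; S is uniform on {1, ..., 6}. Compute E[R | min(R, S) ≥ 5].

P(min(R, S) ≥ 5) = 7/45.
Summing R·P(x,y) over outcomes with min(R, S) ≥ 5 gives 8/9.
E[R | min(R, S) ≥ 5] = (8/9) / (7/45) = 40/7.

40/7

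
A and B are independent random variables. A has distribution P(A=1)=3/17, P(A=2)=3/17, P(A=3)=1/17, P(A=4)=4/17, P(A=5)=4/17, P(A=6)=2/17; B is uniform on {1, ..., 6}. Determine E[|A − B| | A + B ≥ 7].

P(A + B ≥ 7) = 10/17.
Summing |A−B|·P(x,y) over outcomes with A + B ≥ 7 gives 58/51.
E[|A − B| | A + B ≥ 7] = (58/51) / (10/17) = 29/15.

29/15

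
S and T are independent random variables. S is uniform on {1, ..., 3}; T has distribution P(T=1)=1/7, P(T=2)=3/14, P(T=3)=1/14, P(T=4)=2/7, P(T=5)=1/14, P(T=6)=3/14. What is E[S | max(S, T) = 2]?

13/8

P(max(S, T) = 2) = 4/21.
Summing S·P(x,y) over outcomes with max(S, T) = 2 gives 13/42.
E[S | max(S, T) = 2] = (13/42) / (4/21) = 13/8.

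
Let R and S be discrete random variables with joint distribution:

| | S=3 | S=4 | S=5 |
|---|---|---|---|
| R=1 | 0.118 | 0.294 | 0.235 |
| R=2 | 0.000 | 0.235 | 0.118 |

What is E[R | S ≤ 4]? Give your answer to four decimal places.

1.3632

P(S ≤ 4) = 0.647.
Σ R·P over the event = 1·(0.118) + 1·(0.294) + 2·(0.235) = 0.882.
E[R | S ≤ 4] = (0.882) / (0.647) = 1.3632.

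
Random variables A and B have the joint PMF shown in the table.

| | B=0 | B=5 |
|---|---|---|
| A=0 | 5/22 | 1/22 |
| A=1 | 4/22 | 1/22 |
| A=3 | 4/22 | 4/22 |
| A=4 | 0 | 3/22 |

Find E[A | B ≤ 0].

16/13

P(B ≤ 0) = 13/22.
Σ A·P over the event = 0·(5/22) + 1·(4/22) + 3·(4/22) = 8/11.
E[A | B ≤ 0] = (8/11) / (13/22) = 16/13.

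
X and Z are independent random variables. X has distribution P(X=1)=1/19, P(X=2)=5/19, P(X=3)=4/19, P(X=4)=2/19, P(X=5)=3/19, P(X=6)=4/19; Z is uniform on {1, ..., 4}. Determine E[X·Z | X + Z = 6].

P(X + Z = 6) = 7/38.
Summing XZ·P(x,y) over outcomes with X + Z = 6 gives 107/76.
E[X·Z | X + Z = 6] = (107/76) / (7/38) = 107/14.

107/14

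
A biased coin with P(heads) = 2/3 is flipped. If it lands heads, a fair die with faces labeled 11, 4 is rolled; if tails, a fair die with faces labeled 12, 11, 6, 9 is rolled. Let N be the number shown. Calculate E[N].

E[N | heads] = (11+4)/2 = 15/2.
E[N | tails] = (12+11+6+9)/4 = 19/2.
By the law of total expectation,
E[N] = (2/3)·(15/2) + (1/3)·(19/2) = 49/6.

49/6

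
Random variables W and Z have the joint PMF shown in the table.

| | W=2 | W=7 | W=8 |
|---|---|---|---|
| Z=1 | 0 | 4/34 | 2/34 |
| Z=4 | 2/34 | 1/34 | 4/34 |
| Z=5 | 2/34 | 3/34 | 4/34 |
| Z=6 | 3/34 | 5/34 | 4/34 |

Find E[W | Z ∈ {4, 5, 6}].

173/28

P(Z ∈ {4, 5, 6}) = 14/17.
Summing W·P(W=x,Z=y) over the conditioning event gives 173/34.
E[W | Z ∈ {4, 5, 6}] = (173/34) / (14/17) = 173/28.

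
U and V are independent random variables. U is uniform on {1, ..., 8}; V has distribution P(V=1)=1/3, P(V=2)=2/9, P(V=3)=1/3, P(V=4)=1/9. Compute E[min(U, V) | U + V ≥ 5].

P(U + V ≥ 5) = 7/9.
Summing min(U,V)·P(x,y) over outcomes with U + V ≥ 5 gives 125/72.
E[min(U, V) | U + V ≥ 5] = (125/72) / (7/9) = 125/56.

125/56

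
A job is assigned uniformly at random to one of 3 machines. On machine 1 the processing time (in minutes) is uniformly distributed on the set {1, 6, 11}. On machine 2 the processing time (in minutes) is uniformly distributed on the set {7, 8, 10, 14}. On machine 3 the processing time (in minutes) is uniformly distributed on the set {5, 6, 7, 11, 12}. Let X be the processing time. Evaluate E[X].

E[X | machine 1] = (1+6+11)/3 = 6.
E[X | machine 2] = (7+8+10+14)/4 = 39/4.
E[X | machine 3] = (5+6+7+11+12)/5 = 41/5.
E[X] = (1/3)·(6) + (1/3)·(39/4) + (1/3)·(41/5) = 479/60.

479/60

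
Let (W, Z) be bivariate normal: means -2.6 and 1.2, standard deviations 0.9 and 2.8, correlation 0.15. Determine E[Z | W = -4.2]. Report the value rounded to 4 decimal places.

0.4533

For a bivariate normal, E[Z | W=x] = μ_Z + ρ·(σ_Z/σ_W)·(x − μ_W).
E[Z | W=-4.2] = 1.2 + (0.15)·(2.8/0.9)·(-4.2 − (-2.6)) = 1.2 + (0.46667)·(-1.6) = 0.4533.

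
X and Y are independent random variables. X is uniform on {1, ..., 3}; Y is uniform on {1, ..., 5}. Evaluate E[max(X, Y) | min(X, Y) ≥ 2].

P(min(X, Y) ≥ 2) = 8/15.
Summing max(X,Y)·P(x,y) over outcomes with min(X, Y) ≥ 2 gives 29/15.
E[max(X, Y) | min(X, Y) ≥ 2] = (29/15) / (8/15) = 29/8.

29/8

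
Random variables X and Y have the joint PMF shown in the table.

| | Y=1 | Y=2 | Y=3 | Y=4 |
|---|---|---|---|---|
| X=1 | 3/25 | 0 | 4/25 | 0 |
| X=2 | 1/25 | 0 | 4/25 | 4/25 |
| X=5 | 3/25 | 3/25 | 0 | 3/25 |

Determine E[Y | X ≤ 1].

P(X ≤ 1) = 7/25.
Summing Y·P(X=x,Y=y) over the conditioning event gives 3/5.
E[Y | X ≤ 1] = (3/5) / (7/25) = 15/7.

15/7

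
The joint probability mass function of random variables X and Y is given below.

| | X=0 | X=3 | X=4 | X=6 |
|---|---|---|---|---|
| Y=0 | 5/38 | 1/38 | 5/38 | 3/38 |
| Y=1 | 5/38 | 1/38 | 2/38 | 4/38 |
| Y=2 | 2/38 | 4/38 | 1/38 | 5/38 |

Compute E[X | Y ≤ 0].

41/14

P(Y ≤ 0) = 7/19.
Summing X·P(X=x,Y=y) over the conditioning event gives 41/38.
E[X | Y ≤ 0] = (41/38) / (7/19) = 41/14.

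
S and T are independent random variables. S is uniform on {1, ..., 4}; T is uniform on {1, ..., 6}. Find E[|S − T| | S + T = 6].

Outcomes with S + T = 6: (1,5), (2,4), (3,3), (4,2), each with probability 1/24.
E[|S − T| | S + T = 6] = (4 + 2 + 0 + 2) / 4 = 2.

2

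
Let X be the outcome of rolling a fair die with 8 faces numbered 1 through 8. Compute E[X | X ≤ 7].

Given X ≤ 7, X is equally likely to be any of {1, 2, 3, 4, 5, 6, 7}.
E[X | X ≤ 7] = (1 + 2 + 3 + 4 + 5 + 6 + 7) / 7 = 4.

4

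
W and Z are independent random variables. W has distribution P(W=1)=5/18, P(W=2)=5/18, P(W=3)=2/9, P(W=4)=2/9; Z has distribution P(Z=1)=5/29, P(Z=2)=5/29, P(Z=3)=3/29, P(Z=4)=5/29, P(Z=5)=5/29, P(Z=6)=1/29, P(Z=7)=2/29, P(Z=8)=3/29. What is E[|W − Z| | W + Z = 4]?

P(W + Z = 4) = 10/87.
Summing |W−Z|·P(x,y) over outcomes with W + Z = 4 gives 35/261.
E[|W − Z| | W + Z = 4] = (35/261) / (10/87) = 7/6.

7/6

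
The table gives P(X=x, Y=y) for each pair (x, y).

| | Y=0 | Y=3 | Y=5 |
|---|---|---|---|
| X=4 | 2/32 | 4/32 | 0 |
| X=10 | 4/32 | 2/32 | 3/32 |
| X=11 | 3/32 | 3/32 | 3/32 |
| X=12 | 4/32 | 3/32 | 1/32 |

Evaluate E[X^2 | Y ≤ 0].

1371/13

P(Y ≤ 0) = 13/32.
Σ X^2·P over the event = 16·(2/32) + 100·(4/32) + 121·(3/32) + 144·(4/32) = 1371/32.
E[X^2 | Y ≤ 0] = (1371/32) / (13/32) = 1371/13.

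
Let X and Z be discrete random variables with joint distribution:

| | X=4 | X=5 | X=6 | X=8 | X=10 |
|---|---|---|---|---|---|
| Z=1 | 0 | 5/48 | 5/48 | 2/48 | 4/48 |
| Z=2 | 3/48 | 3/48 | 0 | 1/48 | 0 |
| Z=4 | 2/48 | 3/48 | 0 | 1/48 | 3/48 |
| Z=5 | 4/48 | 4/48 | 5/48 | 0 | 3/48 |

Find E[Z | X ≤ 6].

107/34

P(X ≤ 6) = 17/24.
Summing Z·P(X=x,Z=y) over the conditioning event gives 107/48.
E[Z | X ≤ 6] = (107/48) / (17/24) = 107/34.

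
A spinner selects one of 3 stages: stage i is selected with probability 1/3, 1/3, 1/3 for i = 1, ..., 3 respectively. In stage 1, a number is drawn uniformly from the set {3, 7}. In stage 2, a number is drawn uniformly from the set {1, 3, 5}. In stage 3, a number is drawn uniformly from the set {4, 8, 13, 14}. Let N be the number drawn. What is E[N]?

71/12

E[N | stage 1] = (3+7)/2 = 5.
E[N | stage 2] = (1+3+5)/3 = 3.
E[N | stage 3] = (4+8+13+14)/4 = 39/4.
E[N] = (1/3)·(5) + (1/3)·(3) + (1/3)·(39/4) = 71/12.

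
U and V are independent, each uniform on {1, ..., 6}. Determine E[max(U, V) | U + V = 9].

11/2

Outcomes with U + V = 9: (3,6), (4,5), (5,4), (6,3), each with probability 1/36.
E[max(U, V) | U + V = 9] = (6 + 5 + 5 + 6) / 4 = 11/2.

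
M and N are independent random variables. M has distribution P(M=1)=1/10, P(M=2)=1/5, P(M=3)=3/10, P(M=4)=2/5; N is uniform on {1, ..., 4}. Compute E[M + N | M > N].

21/4

P(M > N) = 1/2.
Summing (M+N)·P(x,y) over outcomes with M > N gives 21/8.
E[M + N | M > N] = (21/8) / (1/2) = 21/4.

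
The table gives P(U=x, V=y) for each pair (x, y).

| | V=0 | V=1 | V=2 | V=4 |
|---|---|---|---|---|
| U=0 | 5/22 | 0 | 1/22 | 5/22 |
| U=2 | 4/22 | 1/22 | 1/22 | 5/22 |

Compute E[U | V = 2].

P(V = 2) = 1/11.
Σ U·P over the event = 0·(1/22) + 2·(1/22) = 1/11.
E[U | V = 2] = (1/11) / (1/11) = 1.

1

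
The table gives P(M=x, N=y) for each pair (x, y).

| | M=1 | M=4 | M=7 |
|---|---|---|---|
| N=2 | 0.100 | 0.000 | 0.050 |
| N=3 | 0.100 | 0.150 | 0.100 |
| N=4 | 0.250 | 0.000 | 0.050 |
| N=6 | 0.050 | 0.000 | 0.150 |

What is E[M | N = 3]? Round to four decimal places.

4.0000

P(N = 3) = 0.350.
Σ M·P over the event = 1·(0.100) + 4·(0.150) + 7·(0.100) = 1.400.
E[M | N = 3] = (1.400) / (0.350) = 4.0000.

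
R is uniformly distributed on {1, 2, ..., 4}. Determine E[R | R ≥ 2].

Given R ≥ 2, R is equally likely to be any of {2, 3, 4}.
E[R | R ≥ 2] = (2 + 3 + 4) / 3 = 3.

3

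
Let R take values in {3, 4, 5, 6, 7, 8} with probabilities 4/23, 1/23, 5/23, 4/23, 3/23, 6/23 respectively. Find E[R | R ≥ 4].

122/19

P(R ≥ 4) = 19/23.
Σ over the event: 4·1/23 + 5·5/23 + 6·4/23 + 7·3/23 + 8·6/23 = 122/23.
E[R | R ≥ 4] = (122/23) / (19/23) = 122/19.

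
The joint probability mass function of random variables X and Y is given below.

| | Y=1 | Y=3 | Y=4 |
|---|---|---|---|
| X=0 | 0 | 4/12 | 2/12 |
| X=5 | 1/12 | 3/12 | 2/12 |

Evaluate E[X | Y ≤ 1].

P(Y ≤ 1) = 1/12.
Σ X·P over the event = 5·(1/12) = 5/12.
E[X | Y ≤ 1] = (5/12) / (1/12) = 5.

5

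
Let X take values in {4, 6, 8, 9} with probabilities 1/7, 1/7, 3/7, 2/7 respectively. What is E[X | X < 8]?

5

P(X < 8) = 2/7.
Σ over the event: 4·1/7 + 6·1/7 = 10/7.
E[X | X < 8] = (10/7) / (2/7) = 5.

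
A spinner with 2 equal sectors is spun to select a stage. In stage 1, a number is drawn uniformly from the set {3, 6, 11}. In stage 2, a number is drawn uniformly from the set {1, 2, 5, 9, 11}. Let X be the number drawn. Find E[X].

92/15

E[X | stage 1] = (3+6+11)/3 = 20/3.
E[X | stage 2] = (1+2+5+9+11)/5 = 28/5.
E[X] = (1/2)·(20/3) + (1/2)·(28/5) = 92/15.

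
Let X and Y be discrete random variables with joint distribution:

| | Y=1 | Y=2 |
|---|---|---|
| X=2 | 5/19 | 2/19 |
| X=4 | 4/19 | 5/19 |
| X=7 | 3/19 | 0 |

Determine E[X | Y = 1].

P(Y = 1) = 12/19.
Summing X·P(X=x,Y=y) over the conditioning event gives 47/19.
E[X | Y = 1] = (47/19) / (12/19) = 47/12.

47/12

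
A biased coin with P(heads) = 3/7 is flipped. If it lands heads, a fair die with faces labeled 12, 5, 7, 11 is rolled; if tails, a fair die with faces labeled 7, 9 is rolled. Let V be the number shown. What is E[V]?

E[V | heads] = (12+5+7+11)/4 = 35/4.
E[V | tails] = (7+9)/2 = 8.
E[V] = (3/7)·(35/4) + (4/7)·(8) = 233/28.

233/28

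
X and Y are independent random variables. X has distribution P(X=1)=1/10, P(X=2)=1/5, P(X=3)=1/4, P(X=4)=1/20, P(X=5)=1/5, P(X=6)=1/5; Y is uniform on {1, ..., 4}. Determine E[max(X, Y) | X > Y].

226/49

P(X > Y) = 49/80.
Summing max(X,Y)·P(x,y) over outcomes with X > Y gives 113/40.
E[max(X, Y) | X > Y] = (113/40) / (49/80) = 226/49.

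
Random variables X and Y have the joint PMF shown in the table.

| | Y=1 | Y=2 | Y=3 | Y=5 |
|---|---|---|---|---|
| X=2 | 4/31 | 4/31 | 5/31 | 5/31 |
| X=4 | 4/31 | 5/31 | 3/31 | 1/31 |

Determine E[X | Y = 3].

P(Y = 3) = 8/31.
Σ X·P over the event = 2·(5/31) + 4·(3/31) = 22/31.
E[X | Y = 3] = (22/31) / (8/31) = 11/4.

11/4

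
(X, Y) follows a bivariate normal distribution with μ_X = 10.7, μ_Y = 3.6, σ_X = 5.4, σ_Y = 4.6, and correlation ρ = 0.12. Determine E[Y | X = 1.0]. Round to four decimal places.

2.6084

The regression of Y on X has slope ρ·σ_Y/σ_X and passes through (μ_X, μ_Y).
E[Y | X=1.0] = 3.6 + (0.12)·(4.6/5.4)·(1.0 − (10.7)) = 3.6 + (0.102222)·(-9.7) = 2.6084.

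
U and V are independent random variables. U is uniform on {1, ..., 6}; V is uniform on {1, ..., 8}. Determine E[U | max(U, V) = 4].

Outcomes with max(U, V) = 4: (1,4), (2,4), (3,4), (4,1), (4,2), (4,3), (4,4), each with probability 1/48.
E[U | max(U, V) = 4] = (1 + 2 + 3 + 4 + 4 + 4 + 4) / 7 = 22/7.

22/7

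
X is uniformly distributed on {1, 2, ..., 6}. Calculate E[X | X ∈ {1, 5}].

3

P(X ∈ {1, 5}) = 1/3.
Σ over the event: 1·1/6 + 5·1/6 = 1.
E[X | X ∈ {1, 5}] = (1) / (1/3) = 3.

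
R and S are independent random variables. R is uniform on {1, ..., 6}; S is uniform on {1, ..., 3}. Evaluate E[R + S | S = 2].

Outcomes with S = 2: (1,2), (2,2), (3,2), (4,2), (5,2), (6,2), each with probability 1/18.
E[R + S | S = 2] = (3 + 4 + 5 + 6 + 7 + 8) / 6 = 11/2.

11/2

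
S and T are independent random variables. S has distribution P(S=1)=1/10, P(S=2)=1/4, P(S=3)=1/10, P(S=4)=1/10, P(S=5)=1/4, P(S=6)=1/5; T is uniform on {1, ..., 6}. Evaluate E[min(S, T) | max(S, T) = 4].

38/17

P(max(S, T) = 4) = 17/120.
Summing min(S,T)·P(x,y) over outcomes with max(S, T) = 4 gives 19/60.
E[min(S, T) | max(S, T) = 4] = (19/60) / (17/120) = 38/17.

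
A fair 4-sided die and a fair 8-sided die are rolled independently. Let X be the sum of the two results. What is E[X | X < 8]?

P(X < 8) = 9/16.
Σ over the event: 2·1/32 + 3·1/16 + 4·3/32 + 5·1/8 + 6·1/8 + 7·1/8 = 23/8.
E[X | X < 8] = (23/8) / (9/16) = 46/9.

46/9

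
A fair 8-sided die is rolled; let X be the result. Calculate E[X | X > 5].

Given X > 5, X is equally likely to be any of {6, 7, 8}.
E[X | X > 5] = (6 + 7 + 8) / 3 = 7.

7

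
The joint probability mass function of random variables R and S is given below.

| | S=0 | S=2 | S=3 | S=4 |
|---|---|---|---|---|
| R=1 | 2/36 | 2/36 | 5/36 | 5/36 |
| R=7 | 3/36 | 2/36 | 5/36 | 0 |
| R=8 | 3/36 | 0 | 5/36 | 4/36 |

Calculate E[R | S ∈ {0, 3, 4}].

41/8

P(S ∈ {0, 3, 4}) = 8/9.
Σ R·P over the event = 1·(2/36) + 1·(5/36) + 1·(5/36) + 7·(3/36) + 7·(5/36) + 8·(3/36) + 8·(5/36) + 8·(4/36) = 41/9.
E[R | S ∈ {0, 3, 4}] = (41/9) / (8/9) = 41/8.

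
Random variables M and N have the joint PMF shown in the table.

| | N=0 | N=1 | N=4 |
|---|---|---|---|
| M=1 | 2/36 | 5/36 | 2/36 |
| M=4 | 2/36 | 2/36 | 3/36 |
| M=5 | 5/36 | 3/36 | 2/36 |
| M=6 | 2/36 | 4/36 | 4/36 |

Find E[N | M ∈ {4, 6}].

2

P(M ∈ {4, 6}) = 17/36.
Summing N·P(M=x,N=y) over the conditioning event gives 17/18.
E[N | M ∈ {4, 6}] = (17/18) / (17/36) = 2.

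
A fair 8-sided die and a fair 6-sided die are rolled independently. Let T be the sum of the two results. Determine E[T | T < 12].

22/3

P(T < 12) = 7/8.
E[T | T < 12] = (77/12) / (7/8) = 22/3.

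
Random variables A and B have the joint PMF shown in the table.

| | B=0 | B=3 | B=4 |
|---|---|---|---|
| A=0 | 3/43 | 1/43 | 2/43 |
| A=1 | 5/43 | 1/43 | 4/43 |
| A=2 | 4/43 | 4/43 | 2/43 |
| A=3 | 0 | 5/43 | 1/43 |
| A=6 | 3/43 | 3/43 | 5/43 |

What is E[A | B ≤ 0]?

P(B ≤ 0) = 15/43.
Σ A·P over the event = 0·(3/43) + 1·(5/43) + 2·(4/43) + 6·(3/43) = 31/43.
E[A | B ≤ 0] = (31/43) / (15/43) = 31/15.

31/15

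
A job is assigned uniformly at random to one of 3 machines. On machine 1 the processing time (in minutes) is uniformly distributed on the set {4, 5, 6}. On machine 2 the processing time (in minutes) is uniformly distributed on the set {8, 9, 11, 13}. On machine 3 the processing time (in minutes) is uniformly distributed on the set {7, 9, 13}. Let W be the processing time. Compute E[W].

299/36

E[W | machine 1] = (4+5+6)/3 = 5.
E[W | machine 2] = (8+9+11+13)/4 = 41/4.
E[W | machine 3] = (7+9+13)/3 = 29/3.
E[W] = (1/3)·(5) + (1/3)·(41/4) + (1/3)·(29/3) = 299/36.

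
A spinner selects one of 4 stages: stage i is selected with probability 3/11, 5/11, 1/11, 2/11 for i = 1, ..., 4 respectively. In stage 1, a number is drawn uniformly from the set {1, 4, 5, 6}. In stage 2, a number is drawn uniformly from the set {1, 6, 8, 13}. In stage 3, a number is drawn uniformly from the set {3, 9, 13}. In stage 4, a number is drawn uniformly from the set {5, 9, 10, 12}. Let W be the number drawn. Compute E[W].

20/3

E[W | stage 1] = (1+4+5+6)/4 = 4.
E[W | stage 2] = (1+6+8+13)/4 = 7.
E[W | stage 3] = (3+9+13)/3 = 25/3.
E[W | stage 4] = (5+9+10+12)/4 = 9.
By the law of total expectation,
E[W] = (3/11)·(4) + (5/11)·(7) + (1/11)·(25/3) + (2/11)·(9) = 20/3.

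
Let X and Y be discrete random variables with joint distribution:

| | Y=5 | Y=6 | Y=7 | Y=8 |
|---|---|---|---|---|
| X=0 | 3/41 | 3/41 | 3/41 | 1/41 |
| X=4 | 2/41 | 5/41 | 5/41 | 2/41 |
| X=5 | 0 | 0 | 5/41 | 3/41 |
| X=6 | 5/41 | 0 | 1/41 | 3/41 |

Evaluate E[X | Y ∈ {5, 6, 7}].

P(Y ∈ {5, 6, 7}) = 32/41.
Summing X·P(X=x,Y=y) over the conditioning event gives 109/41.
E[X | Y ∈ {5, 6, 7}] = (109/41) / (32/41) = 109/32.

109/32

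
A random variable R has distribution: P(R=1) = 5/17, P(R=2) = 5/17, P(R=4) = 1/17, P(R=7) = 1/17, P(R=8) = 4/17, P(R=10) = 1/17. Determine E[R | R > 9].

10

P(R > 9) = 1/17.
Σ over the event: 10·1/17 = 10/17.
E[R | R > 9] = (10/17) / (1/17) = 10.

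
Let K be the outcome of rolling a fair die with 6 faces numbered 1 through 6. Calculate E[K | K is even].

4

Given K is even, K is equally likely to be any of {2, 4, 6}.
E[K | K is even] = (2 + 4 + 6) / 3 = 4.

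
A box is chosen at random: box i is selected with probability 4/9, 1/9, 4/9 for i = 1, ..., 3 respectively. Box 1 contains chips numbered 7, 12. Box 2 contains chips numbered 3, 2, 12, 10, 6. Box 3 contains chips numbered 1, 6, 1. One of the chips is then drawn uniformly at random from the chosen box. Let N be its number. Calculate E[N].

829/135

E[N | box 1] = (7+12)/2 = 19/2.
E[N | box 2] = (3+2+12+10+6)/5 = 33/5.
E[N | box 3] = (1+6+1)/3 = 8/3.
E[N] = (4/9)·(19/2) + (1/9)·(33/5) + (4/9)·(8/3) = 829/135.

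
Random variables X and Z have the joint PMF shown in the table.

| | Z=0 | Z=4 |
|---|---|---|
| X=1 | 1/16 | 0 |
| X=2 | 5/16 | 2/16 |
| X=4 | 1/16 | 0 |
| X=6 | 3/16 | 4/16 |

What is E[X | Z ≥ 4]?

P(Z ≥ 4) = 3/8.
Σ X·P over the event = 2·(2/16) + 6·(4/16) = 7/4.
E[X | Z ≥ 4] = (7/4) / (3/8) = 14/3.

14/3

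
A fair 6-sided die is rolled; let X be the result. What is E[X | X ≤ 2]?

3/2

Given X ≤ 2, X is equally likely to be any of {1, 2}.
E[X | X ≤ 2] = (1 + 2) / 2 = 3/2.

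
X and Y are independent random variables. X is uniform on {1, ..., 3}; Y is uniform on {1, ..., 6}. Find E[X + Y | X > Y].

Outcomes with X > Y: (2,1), (3,1), (3,2), each with probability 1/18.
E[X + Y | X > Y] = (3 + 4 + 5) / 3 = 4.

4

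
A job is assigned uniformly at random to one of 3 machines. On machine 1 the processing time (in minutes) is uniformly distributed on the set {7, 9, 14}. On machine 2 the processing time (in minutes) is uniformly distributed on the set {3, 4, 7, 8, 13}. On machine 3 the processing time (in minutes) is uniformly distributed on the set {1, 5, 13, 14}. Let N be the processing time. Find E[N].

101/12

E[N | machine 1] = (7+9+14)/3 = 10.
E[N | machine 2] = (3+4+7+8+13)/5 = 7.
E[N | machine 3] = (1+5+13+14)/4 = 33/4.
E[N] = (1/3)·(10) + (1/3)·(7) + (1/3)·(33/4) = 101/12.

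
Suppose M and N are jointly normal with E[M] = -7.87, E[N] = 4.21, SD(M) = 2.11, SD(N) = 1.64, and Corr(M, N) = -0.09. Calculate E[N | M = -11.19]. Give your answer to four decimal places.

4.4422

For a bivariate normal, E[N | M=x] = μ_N + ρ·(σ_N/σ_M)·(x − μ_M).
E[N | M=-11.19] = 4.21 + (-0.09)·(1.64/2.11)·(-11.19 − (-7.87)) = 4.21 + (-0.069953)·(-3.32) = 4.4422.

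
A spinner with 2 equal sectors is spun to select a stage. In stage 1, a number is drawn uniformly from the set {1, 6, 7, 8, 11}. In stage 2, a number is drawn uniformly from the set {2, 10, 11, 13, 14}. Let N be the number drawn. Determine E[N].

E[N | stage 1] = (1+6+7+8+11)/5 = 33/5.
E[N | stage 2] = (2+10+11+13+14)/5 = 10.
By the law of total expectation,
E[N] = (1/2)·(33/5) + (1/2)·(10) = 83/10.

83/10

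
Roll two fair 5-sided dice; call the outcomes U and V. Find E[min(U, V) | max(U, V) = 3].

9/5

Outcomes with max(U, V) = 3: (1,3), (2,3), (3,1), (3,2), (3,3), each with probability 1/25.
E[min(U, V) | max(U, V) = 3] = (1 + 2 + 1 + 2 + 3) / 5 = 9/5.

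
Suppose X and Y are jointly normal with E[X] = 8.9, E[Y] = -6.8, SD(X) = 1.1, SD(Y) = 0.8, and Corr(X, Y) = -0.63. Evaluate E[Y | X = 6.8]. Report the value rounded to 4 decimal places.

-5.8378

The regression of Y on X has slope ρ·σ_Y/σ_X and passes through (μ_X, μ_Y).
E[Y | X=6.8] = -6.8 + (-0.63)·(0.8/1.1)·(6.8 − (8.9)) = -6.8 + (-0.45818)·(-2.1) = -5.8378.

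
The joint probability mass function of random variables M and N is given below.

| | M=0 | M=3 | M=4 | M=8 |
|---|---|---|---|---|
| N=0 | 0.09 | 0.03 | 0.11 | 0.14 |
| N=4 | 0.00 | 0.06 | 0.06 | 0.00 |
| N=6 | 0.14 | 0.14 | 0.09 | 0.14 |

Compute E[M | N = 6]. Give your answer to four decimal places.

P(N = 6) = 0.51.
Summing M·P(M=x,N=y) over the conditioning event gives 1.90.
E[M | N = 6] = (1.90) / (0.51) = 3.7255.

3.7255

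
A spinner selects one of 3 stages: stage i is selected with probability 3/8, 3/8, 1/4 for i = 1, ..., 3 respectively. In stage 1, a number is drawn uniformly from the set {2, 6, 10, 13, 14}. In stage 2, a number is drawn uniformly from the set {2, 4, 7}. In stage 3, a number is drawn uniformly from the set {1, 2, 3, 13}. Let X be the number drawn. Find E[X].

E[X | stage 1] = (2+6+10+13+14)/5 = 9.
E[X | stage 2] = (2+4+7)/3 = 13/3.
E[X | stage 3] = (1+2+3+13)/4 = 19/4.
By the law of total expectation,
E[X] = (3/8)·(9) + (3/8)·(13/3) + (1/4)·(19/4) = 99/16.

99/16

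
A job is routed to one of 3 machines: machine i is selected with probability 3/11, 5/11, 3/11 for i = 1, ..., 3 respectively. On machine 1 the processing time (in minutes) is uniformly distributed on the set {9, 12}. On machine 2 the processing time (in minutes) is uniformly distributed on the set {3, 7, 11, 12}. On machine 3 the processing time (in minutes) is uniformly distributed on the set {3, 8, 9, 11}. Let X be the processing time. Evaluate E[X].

E[X | machine 1] = (9+12)/2 = 21/2.
E[X | machine 2] = (3+7+11+12)/4 = 33/4.
E[X | machine 3] = (3+8+9+11)/4 = 31/4.
E[X] = (3/11)·(21/2) + (5/11)·(33/4) + (3/11)·(31/4) = 96/11.

96/11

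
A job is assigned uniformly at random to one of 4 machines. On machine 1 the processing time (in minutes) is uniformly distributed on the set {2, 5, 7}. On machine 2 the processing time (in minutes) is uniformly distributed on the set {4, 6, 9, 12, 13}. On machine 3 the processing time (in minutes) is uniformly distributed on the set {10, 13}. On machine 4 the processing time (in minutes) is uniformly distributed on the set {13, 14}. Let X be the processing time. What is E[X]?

577/60

E[X | machine 1] = (2+5+7)/3 = 14/3.
E[X | machine 2] = (4+6+9+12+13)/5 = 44/5.
E[X | machine 3] = (10+13)/2 = 23/2.
E[X | machine 4] = (13+14)/2 = 27/2.
By the law of total expectation,
E[X] = (1/4)·(14/3) + (1/4)·(44/5) + (1/4)·(23/2) + (1/4)·(27/2) = 577/60.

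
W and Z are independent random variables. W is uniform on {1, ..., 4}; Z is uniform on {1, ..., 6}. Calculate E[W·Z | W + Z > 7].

35/2

P(W + Z > 7) = 1/4.
Summing WZ·P(x,y) over outcomes with W + Z > 7 gives 35/8.
E[W·Z | W + Z > 7] = (35/8) / (1/4) = 35/2.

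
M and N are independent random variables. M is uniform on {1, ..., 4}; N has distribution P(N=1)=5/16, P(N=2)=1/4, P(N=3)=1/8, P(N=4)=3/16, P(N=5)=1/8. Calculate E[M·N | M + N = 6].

P(M + N = 6) = 11/64.
Summing MN·P(x,y) over outcomes with M + N = 6 gives 21/16.
E[M·N | M + N = 6] = (21/16) / (11/64) = 84/11.

84/11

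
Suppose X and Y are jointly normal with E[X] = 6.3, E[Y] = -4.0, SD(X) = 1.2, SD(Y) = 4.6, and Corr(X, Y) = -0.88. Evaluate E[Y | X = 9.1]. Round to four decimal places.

-13.4453

For a bivariate normal, E[Y | X=x] = μ_Y + ρ·(σ_Y/σ_X)·(x − μ_X).
E[Y | X=9.1] = -4.0 + (-0.88)·(4.6/1.2)·(9.1 − (6.3)) = -4.0 + (-3.37333)·(2.8) = -13.4453.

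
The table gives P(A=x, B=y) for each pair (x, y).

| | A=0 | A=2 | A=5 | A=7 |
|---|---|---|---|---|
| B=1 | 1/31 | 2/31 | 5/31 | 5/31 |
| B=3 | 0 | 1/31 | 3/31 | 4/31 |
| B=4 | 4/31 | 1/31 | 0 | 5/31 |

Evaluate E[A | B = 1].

P(B = 1) = 13/31.
Σ A·P over the event = 0·(1/31) + 2·(2/31) + 5·(5/31) + 7·(5/31) = 64/31.
E[A | B = 1] = (64/31) / (13/31) = 64/13.

64/13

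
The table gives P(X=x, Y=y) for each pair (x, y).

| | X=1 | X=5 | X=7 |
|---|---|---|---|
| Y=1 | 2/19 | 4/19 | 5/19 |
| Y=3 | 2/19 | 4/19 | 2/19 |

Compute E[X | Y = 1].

P(Y = 1) = 11/19.
Σ X·P over the event = 1·(2/19) + 5·(4/19) + 7·(5/19) = 3.
E[X | Y = 1] = (3) / (11/19) = 57/11.

57/11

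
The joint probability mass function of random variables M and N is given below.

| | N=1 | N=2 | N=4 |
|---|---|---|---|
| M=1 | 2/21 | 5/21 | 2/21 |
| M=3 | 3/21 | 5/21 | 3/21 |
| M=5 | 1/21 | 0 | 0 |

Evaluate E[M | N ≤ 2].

9/4

P(N ≤ 2) = 16/21.
Σ M·P over the event = 1·(2/21) + 1·(5/21) + 3·(3/21) + 3·(5/21) + 5·(1/21) = 12/7.
E[M | N ≤ 2] = (12/7) / (16/21) = 9/4.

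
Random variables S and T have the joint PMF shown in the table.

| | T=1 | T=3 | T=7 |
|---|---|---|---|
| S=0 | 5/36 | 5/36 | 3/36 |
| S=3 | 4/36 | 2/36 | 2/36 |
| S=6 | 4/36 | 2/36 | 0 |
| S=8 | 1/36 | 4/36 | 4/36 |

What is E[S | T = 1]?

22/7

P(T = 1) = 7/18.
Σ S·P over the event = 0·(5/36) + 3·(4/36) + 6·(4/36) + 8·(1/36) = 11/9.
E[S | T = 1] = (11/9) / (7/18) = 22/7.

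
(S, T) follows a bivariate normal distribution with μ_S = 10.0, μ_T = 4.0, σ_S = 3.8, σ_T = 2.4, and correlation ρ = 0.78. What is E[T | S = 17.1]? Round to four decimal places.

7.4977

The regression of T on S has slope ρ·σ_T/σ_S and passes through (μ_S, μ_T).
E[T | S=17.1] = 4.0 + (0.78)·(2.4/3.8)·(17.1 − (10.0)) = 4.0 + (0.49263)·(7.1) = 7.4977.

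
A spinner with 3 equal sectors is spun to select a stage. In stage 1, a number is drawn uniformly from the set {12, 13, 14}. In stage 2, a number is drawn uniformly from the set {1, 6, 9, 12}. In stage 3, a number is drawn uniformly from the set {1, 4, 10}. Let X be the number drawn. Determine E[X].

E[X | stage 1] = (12+13+14)/3 = 13.
E[X | stage 2] = (1+6+9+12)/4 = 7.
E[X | stage 3] = (1+4+10)/3 = 5.
E[X] = (1/3)·(13) + (1/3)·(7) + (1/3)·(5) = 25/3.

25/3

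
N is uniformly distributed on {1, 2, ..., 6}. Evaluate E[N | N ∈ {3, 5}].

P(N ∈ {3, 5}) = 1/3.
Σ over the event: 3·1/6 + 5·1/6 = 4/3.
E[N | N ∈ {3, 5}] = (4/3) / (1/3) = 4.

4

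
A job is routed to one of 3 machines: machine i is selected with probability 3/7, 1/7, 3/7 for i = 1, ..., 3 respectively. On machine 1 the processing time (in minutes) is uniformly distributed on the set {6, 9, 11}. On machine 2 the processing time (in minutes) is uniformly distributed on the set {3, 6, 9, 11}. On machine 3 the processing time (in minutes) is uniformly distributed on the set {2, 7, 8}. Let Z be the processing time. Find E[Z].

E[Z | machine 1] = (6+9+11)/3 = 26/3.
E[Z | machine 2] = (3+6+9+11)/4 = 29/4.
E[Z | machine 3] = (2+7+8)/3 = 17/3.
By the law of total expectation,
E[Z] = (3/7)·(26/3) + (1/7)·(29/4) + (3/7)·(17/3) = 201/28.

201/28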